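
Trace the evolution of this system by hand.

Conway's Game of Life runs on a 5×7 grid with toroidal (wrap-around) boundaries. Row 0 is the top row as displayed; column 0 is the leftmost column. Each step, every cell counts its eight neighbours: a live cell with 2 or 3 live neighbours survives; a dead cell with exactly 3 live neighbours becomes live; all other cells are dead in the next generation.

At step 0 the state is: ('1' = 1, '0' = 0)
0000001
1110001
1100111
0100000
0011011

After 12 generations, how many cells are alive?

2

step 0: 0000001
1110001
1100111
0100000
0011011
step 1: 0001000
0010000
0000010
0101000
1010011
step 2: 0111001
0000000
0010000
1110110
1111101
step 3: 0000111
0101000
0011000
0000110
0000000
step 4: 0000110
0001010
0011000
0001100
0000001
step 5: 0000111
0011010
0010000
0011100
0001000
step 6: 0010011
0011011
0100000
0010100
0010000
step 7: 0110111
1111111
0100110
0111000
0110010
step 8: 0000000
0000000
0000000
1001010
0000011
step 9: 0000000
0000000
0000000
0000110
0000111
step 10: 0000010
0000000
0000000
0000101
0000101
step 11: 0000010
0000000
0000000
0000000
0000101
step 12: 0000010
0000000
0000000
0000000
0000010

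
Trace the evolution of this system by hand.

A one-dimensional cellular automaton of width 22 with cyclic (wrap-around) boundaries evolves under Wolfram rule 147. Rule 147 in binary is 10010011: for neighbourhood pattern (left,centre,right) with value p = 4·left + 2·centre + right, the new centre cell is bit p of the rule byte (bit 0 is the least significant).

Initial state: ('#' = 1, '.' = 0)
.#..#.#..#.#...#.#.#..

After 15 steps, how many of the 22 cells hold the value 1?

[0] .#..#.#..#.#...#.#.#..
[1] #.##...##...###.....##
[2] ....###..###.#.#####.#
[3] ####.#.##.#.....###...
[4] .##........#####.#.###
[5] ...########.###.....#.
[6] ###.######...#.#####.#
[7] ##...####.###...###...
[8] ..###.##...#.###.#.###
[9] ##.#....###...#.....#.
[10] ....####.#.###.#####..
[11] ####.##.....#...###.##
[12] ###....#####.###.#...#
[13] ##.####.###...#...###.
[14] ....##...#.###.###.#..
[15] ####..###...#...#...##

11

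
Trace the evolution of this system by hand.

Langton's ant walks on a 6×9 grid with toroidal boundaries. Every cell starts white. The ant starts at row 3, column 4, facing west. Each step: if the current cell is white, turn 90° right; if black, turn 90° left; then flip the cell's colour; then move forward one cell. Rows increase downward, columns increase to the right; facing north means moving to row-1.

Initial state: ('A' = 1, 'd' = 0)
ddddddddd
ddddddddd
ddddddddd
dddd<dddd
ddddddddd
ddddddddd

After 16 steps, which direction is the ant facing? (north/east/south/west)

west

gen 0: ddddddddd
ddddddddd
ddddddddd
dddd<dddd
ddddddddd
ddddddddd
gen 1: ddddddddd
ddddddddd
dddd^dddd
ddddAdddd
ddddddddd
ddddddddd
gen 2: ddddddddd
ddddddddd
ddddA>ddd
ddddAdddd
ddddddddd
ddddddddd
gen 3: ddddddddd
ddddddddd
ddddAAddd
ddddAvddd
ddddddddd
ddddddddd
gen 4: ddddddddd
ddddddddd
ddddAAddd
dddd<Addd
ddddddddd
ddddddddd
gen 5: ddddddddd
ddddddddd
ddddAAddd
dddddAddd
ddddvdddd
ddddddddd
gen 6: ddddddddd
ddddddddd
ddddAAddd
dddddAddd
ddd<Adddd
ddddddddd
gen 7: ddddddddd
ddddddddd
ddddAAddd
ddd^dAddd
dddAAdddd
ddddddddd
gen 8: ddddddddd
ddddddddd
ddddAAddd
dddA>Addd
dddAAdddd
ddddddddd
gen 9: ddddddddd
ddddddddd
ddddAAddd
dddAAAddd
dddAvdddd
ddddddddd
gen 10: ddddddddd
ddddddddd
ddddAAddd
dddAAAddd
dddAd>ddd
ddddddddd
gen 11: ddddddddd
ddddddddd
ddddAAddd
dddAAAddd
dddAdAddd
dddddvddd
gen 12: ddddddddd
ddddddddd
ddddAAddd
dddAAAddd
dddAdAddd
dddd<Addd
gen 13: ddddddddd
ddddddddd
ddddAAddd
dddAAAddd
dddA^Addd
ddddAAddd
gen 14: ddddddddd
ddddddddd
ddddAAddd
dddAAAddd
dddAA>ddd
ddddAAddd
gen 15: ddddddddd
ddddddddd
ddddAAddd
dddAA^ddd
dddAAdddd
ddddAAddd
gen 16: ddddddddd
ddddddddd
ddddAAddd
dddA<dddd
dddAAdddd
ddddAAddd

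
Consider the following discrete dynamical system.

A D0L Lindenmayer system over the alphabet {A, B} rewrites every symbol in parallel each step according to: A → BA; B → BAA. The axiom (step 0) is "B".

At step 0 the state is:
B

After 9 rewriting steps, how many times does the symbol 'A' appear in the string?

t=0: B
t=1: BAA
t=2: BAABABA
t=3: BAABABABAABABAABA
t=4: BAABABABAABABAABABAABABABAABABAABABABAABA
t=5: BAABABABAABABAABABAABABABAABABAABABABAABABAABABABAABABAABABAABABABAABABAABABABAABABAABABAABABABAABA
t=6: BAABABABAABABAABABAABABABAABABAABABABAABABAABABABAABABAABA…BAABABAABABABAABABAABABABAABABAABABABAABABAABABAABABABAABA  (len 239)
t=7: BAABABABAABABAABABAABABABAABABAABABABAABABAABABABAABABAABA…BAABABAABABABAABABAABABABAABABAABABABAABABAABABAABABABAABA  (len 577)
t=8: BAABABABAABABAABABAABABABAABABAABABABAABABAABABABAABABAABA…BAABABAABABABAABABAABABABAABABAABABABAABABAABABAABABABAABA  (len 1393)
t=9: BAABABABAABABAABABAABABABAABABAABABABAABABAABABABAABABAABA…BAABABAABABABAABABAABABABAABABAABABABAABABAABABAABABABAABA  (len 3363)

1970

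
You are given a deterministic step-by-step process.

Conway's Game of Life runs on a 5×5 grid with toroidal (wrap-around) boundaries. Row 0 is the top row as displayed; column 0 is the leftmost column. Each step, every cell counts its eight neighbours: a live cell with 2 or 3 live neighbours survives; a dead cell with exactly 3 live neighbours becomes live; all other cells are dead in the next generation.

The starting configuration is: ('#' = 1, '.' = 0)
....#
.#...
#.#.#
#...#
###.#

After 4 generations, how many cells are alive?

7

t=0: ....#
.#...
#.#.#
#...#
###.#
t=1: ..###
.#.##
...##
..#..
.#...
t=2: .#..#
.....
#...#
..##.
.#...
t=3: #....
....#
...##
#####
##.#.
t=4: ##...
#..##
.#...
.....
...#.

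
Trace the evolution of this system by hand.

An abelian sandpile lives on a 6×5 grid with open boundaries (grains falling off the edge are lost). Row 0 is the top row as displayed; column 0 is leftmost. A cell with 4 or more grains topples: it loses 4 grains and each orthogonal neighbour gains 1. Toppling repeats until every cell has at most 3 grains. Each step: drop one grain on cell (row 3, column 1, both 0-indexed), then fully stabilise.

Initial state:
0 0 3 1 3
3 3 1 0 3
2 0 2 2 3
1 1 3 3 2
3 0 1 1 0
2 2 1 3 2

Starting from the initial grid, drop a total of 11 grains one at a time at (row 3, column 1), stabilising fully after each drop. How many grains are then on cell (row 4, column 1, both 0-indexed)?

0

t=0: 0 0 3 1 3
3 3 1 0 3
2 0 2 2 3
1 1 3 3 2
3 0 1 1 0
2 2 1 3 2
t=1: 0 0 3 1 3
3 3 1 0 3
2 0 2 2 3
1 2 3 3 2
3 0 1 1 0
2 2 1 3 2
t=2: 0 0 3 1 3
3 3 1 0 3
2 0 2 2 3
1 3 3 3 2
3 0 1 1 0
2 2 1 3 2
t=3: 0 0 3 1 3
3 3 1 0 3
2 1 3 3 3
2 1 1 0 3
3 1 2 2 0
2 2 1 3 2
t=4: 0 0 3 1 3
3 3 1 0 3
2 1 3 3 3
2 2 1 0 3
3 1 2 2 0
2 2 1 3 2
t=5: 0 0 3 1 3
3 3 1 0 3
2 1 3 3 3
2 3 1 0 3
3 1 2 2 0
2 2 1 3 2
t=6: 0 0 3 1 3
3 3 1 0 3
2 2 3 3 3
3 0 2 0 3
3 2 2 2 0
2 2 1 3 2
t=7: 0 0 3 1 3
3 3 1 0 3
2 2 3 3 3
3 1 2 0 3
3 2 2 2 0
2 2 1 3 2
t=8: 0 0 3 1 3
3 3 1 0 3
2 2 3 3 3
3 2 2 0 3
3 2 2 2 0
2 2 1 3 2
t=9: 0 0 3 1 3
3 3 1 0 3
2 2 3 3 3
3 3 2 0 3
3 2 2 2 0
2 2 1 3 2
t=10: 0 0 3 1 3
3 3 1 0 3
3 3 3 3 3
1 2 3 0 3
1 0 3 2 0
3 3 1 3 2
t=11: 0 0 3 1 3
3 3 1 0 3
3 3 3 3 3
1 3 3 0 3
1 0 3 2 0
3 3 1 3 2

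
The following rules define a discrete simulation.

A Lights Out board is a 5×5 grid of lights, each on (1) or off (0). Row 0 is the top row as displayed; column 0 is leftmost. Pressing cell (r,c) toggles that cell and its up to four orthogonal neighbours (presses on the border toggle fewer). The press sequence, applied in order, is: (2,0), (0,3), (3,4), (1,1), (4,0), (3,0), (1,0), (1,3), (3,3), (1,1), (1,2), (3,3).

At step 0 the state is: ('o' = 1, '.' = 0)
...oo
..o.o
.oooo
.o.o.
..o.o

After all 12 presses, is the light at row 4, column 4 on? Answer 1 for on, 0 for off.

0

gen 0: ...oo
..o.o
.oooo
.o.o.
..o.o
gen 1: ...oo
o.o.o
o.ooo
oo.o.
..o.o
gen 2: ..o..
o.ooo
o.ooo
oo.o.
..o.o
gen 3: ..o..
o.ooo
o.oo.
oo..o
..o..
gen 4: .oo..
.o.oo
oooo.
oo..o
..o..
gen 5: .oo..
.o.oo
oooo.
.o..o
ooo..
gen 6: .oo..
.o.oo
.ooo.
o...o
.oo..
gen 7: ooo..
o..oo
oooo.
o...o
.oo..
gen 8: oooo.
o.o..
ooo..
o...o
.oo..
gen 9: oooo.
o.o..
oooo.
o.oo.
.ooo.
gen 10: o.oo.
.o...
o.oo.
o.oo.
.ooo.
gen 11: o..o.
..oo.
o..o.
o.oo.
.ooo.
gen 12: o..o.
..oo.
o....
o...o
.oo..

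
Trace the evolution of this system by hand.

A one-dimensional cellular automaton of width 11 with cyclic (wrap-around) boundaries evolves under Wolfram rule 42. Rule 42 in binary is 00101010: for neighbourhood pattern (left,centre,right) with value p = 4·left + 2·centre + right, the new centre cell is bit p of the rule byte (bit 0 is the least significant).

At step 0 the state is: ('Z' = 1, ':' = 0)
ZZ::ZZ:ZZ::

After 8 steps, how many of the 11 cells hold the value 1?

0) ZZ::ZZ:ZZ::
1) Z::ZZ:ZZ::Z
2) ::ZZ:ZZ::ZZ
3) :ZZ:ZZ::ZZ:
4) ZZ:ZZ::ZZ::
5) Z:ZZ::ZZ::Z
6) :ZZ::ZZ::ZZ
7) ZZ::ZZ::ZZ:
8) Z::ZZ::ZZ:Z

6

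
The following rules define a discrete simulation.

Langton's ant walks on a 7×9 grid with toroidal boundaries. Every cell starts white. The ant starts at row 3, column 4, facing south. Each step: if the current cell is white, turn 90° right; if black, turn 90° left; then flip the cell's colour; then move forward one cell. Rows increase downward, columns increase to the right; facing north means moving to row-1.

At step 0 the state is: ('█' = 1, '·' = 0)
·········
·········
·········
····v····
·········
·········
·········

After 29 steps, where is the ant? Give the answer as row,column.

1,5

step 0: ·········
·········
·········
····v····
·········
·········
·········
step 1: ·········
·········
·········
···<█····
·········
·········
·········
step 2: ·········
·········
···^·····
···██····
·········
·········
·········
step 3: ·········
·········
···█>····
···██····
·········
·········
·········
step 4: ·········
·········
···██····
···█v····
·········
·········
·········
step 5: ·········
·········
···██····
···█·>···
·········
·········
·········
step 6: ·········
·········
···██····
···█·█···
·····v···
·········
·········
step 7: ·········
·········
···██····
···█·█···
····<█···
·········
·········
step 8: ·········
·········
···██····
···█^█···
····██···
·········
·········
step 9: ·········
·········
···██····
···██>···
····██···
·········
·········
step 10: ·········
·········
···██^···
···██····
····██···
·········
·········
step 11: ·········
·········
···███>··
···██····
····██···
·········
·········
step 12: ·········
·········
···████··
···██·v··
····██···
·········
·········
step 13: ·········
·········
···████··
···██<█··
····██···
·········
·········
step 14: ·········
·········
···██^█··
···████··
····██···
·········
·········
step 15: ·········
·········
···█<·█··
···████··
····██···
·········
·········
step 16: ·········
·········
···█··█··
···█v██··
····██···
·········
·········
step 17: ·········
·········
···█··█··
···█·>█··
····██···
·········
·········
step 18: ·········
·········
···█·^█··
···█··█··
····██···
·········
·········
step 19: ·········
·········
···█·█>··
···█··█··
····██···
·········
·········
step 20: ·········
······^··
···█·█···
···█··█··
····██···
·········
·········
step 21: ·········
······█>·
···█·█···
···█··█··
····██···
·········
·········
step 22: ·········
······██·
···█·█·v·
···█··█··
····██···
·········
·········
step 23: ·········
······██·
···█·█<█·
···█··█··
····██···
·········
·········
step 24: ·········
······^█·
···█·███·
···█··█··
····██···
·········
·········
step 25: ·········
·····<·█·
···█·███·
···█··█··
····██···
·········
·········
step 26: ·····^···
·····█·█·
···█·███·
···█··█··
····██···
·········
·········
step 27: ·····█>··
·····█·█·
···█·███·
···█··█··
····██···
·········
·········
step 28: ·····██··
·····█v█·
···█·███·
···█··█··
····██···
·········
·········
step 29: ·····██··
·····<██·
···█·███·
···█··█··
····██···
·········
·········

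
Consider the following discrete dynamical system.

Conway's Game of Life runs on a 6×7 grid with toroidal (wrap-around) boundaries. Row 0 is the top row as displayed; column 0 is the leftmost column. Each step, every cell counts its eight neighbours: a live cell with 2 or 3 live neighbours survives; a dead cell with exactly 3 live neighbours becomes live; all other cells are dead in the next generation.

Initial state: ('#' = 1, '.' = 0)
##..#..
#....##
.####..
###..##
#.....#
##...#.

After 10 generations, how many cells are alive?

gen 0: ##..#..
#....##
.####..
###..##
#.....#
##...#.
gen 1: ....#..
.....##
...##..
....##.
..#....
.....#.
gen 2: ....#.#
...#.#.
...#..#
....##.
....##.
.......
gen 3: ....##.
...#.##
...#..#
...#..#
....##.
....#..
gen 4: ...#..#
...#..#
#.##..#
...#..#
...###.
...#...
gen 5: ..###..
...####
#.#####
#.....#
..##.#.
..##.#.
gen 6: ......#
##.....
.##....
#......
.###.#.
.#...#.
gen 7: .#....#
###....
..#....
#..#...
###.#.#
##..###
gen 8: .......
#.#....
#.##...
#..#..#
..#.#..
...##..
gen 9: ...#...
..##...
#.##...
#...#.#
..#.##.
...##..
gen 10: .......
.#..#..
#.#.#.#
#.#.#.#
......#
..#..#.

13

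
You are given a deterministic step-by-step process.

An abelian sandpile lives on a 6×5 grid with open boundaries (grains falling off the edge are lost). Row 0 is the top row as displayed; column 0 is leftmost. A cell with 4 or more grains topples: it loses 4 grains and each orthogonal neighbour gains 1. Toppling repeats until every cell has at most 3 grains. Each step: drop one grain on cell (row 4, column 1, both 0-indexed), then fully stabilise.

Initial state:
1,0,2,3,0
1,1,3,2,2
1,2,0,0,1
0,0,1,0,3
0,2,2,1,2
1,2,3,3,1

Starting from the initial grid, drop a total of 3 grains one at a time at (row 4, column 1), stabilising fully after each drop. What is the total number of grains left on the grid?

step 0: 1,0,2,3,0
1,1,3,2,2
1,2,0,0,1
0,0,1,0,3
0,2,2,1,2
1,2,3,3,1
step 1: 1,0,2,3,0
1,1,3,2,2
1,2,0,0,1
0,0,1,0,3
0,3,2,1,2
1,2,3,3,1
step 2: 1,0,2,3,0
1,1,3,2,2
1,2,0,0,1
0,1,1,0,3
1,0,3,1,2
1,3,3,3,1
step 3: 1,0,2,3,0
1,1,3,2,2
1,2,0,0,1
0,1,1,0,3
1,1,3,1,2
1,3,3,3,1

43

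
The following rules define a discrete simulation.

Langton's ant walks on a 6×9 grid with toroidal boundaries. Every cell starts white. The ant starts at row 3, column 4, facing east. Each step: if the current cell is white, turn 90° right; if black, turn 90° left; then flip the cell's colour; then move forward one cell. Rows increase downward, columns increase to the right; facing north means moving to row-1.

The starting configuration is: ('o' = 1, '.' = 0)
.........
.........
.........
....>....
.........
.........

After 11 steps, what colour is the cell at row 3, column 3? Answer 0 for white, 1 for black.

1

gen 0: .........
.........
.........
....>....
.........
.........
gen 1: .........
.........
.........
....o....
....v....
.........
gen 2: .........
.........
.........
....o....
...<o....
.........
gen 3: .........
.........
.........
...^o....
...oo....
.........
gen 4: .........
.........
.........
...o>....
...oo....
.........
gen 5: .........
.........
....^....
...o.....
...oo....
.........
gen 6: .........
.........
....o>...
...o.....
...oo....
.........
gen 7: .........
.........
....oo...
...o.v...
...oo....
.........
gen 8: .........
.........
....oo...
...o<o...
...oo....
.........
gen 9: .........
.........
....^o...
...ooo...
...oo....
.........
gen 10: .........
.........
...<.o...
...ooo...
...oo....
.........
gen 11: .........
...^.....
...o.o...
...ooo...
...oo....
.........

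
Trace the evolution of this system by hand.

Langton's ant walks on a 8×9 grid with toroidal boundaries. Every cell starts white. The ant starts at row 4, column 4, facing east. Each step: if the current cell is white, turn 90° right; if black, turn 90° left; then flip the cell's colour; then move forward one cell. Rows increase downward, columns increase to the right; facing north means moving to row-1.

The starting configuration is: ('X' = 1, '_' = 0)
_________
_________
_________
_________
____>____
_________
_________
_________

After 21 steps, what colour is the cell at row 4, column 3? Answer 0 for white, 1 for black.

gen 0: _________
_________
_________
_________
____>____
_________
_________
_________
gen 1: _________
_________
_________
_________
____X____
____v____
_________
_________
gen 2: _________
_________
_________
_________
____X____
___<X____
_________
_________
gen 3: _________
_________
_________
_________
___^X____
___XX____
_________
_________
gen 4: _________
_________
_________
_________
___X>____
___XX____
_________
_________
gen 5: _________
_________
_________
____^____
___X_____
___XX____
_________
_________
gen 6: _________
_________
_________
____X>___
___X_____
___XX____
_________
_________
gen 7: _________
_________
_________
____XX___
___X_v___
___XX____
_________
_________
gen 8: _________
_________
_________
____XX___
___X<X___
___XX____
_________
_________
gen 9: _________
_________
_________
____^X___
___XXX___
___XX____
_________
_________
gen 10: _________
_________
_________
___<_X___
___XXX___
___XX____
_________
_________
gen 11: _________
_________
___^_____
___X_X___
___XXX___
___XX____
_________
_________
gen 12: _________
_________
___X>____
___X_X___
___XXX___
___XX____
_________
_________
gen 13: _________
_________
___XX____
___XvX___
___XXX___
___XX____
_________
_________
gen 14: _________
_________
___XX____
___<XX___
___XXX___
___XX____
_________
_________
gen 15: _________
_________
___XX____
____XX___
___vXX___
___XX____
_________
_________
gen 16: _________
_________
___XX____
____XX___
____>X___
___XX____
_________
_________
gen 17: _________
_________
___XX____
____^X___
_____X___
___XX____
_________
_________
gen 18: _________
_________
___XX____
___<_X___
_____X___
___XX____
_________
_________
gen 19: _________
_________
___^X____
___X_X___
_____X___
___XX____
_________
_________
gen 20: _________
_________
__<_X____
___X_X___
_____X___
___XX____
_________
_________
gen 21: _________
__^______
__X_X____
___X_X___
_____X___
___XX____
_________
_________

0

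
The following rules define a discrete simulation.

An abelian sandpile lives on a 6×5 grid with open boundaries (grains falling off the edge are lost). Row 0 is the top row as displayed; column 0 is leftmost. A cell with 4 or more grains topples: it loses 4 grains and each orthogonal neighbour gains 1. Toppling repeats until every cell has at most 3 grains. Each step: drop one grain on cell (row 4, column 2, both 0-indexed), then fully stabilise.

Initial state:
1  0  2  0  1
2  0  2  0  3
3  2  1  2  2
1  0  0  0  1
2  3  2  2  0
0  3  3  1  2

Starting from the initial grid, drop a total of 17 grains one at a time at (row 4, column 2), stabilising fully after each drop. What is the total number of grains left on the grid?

t=0: 1  0  2  0  1
2  0  2  0  3
3  2  1  2  2
1  0  0  0  1
2  3  2  2  0
0  3  3  1  2
t=1: 1  0  2  0  1
2  0  2  0  3
3  2  1  2  2
1  0  0  0  1
2  3  3  2  0
0  3  3  1  2
t=2: 1  0  2  0  1
2  0  2  0  3
3  2  1  2  2
1  1  1  0  1
3  1  2  3  0
1  1  1  2  2
t=3: 1  0  2  0  1
2  0  2  0  3
3  2  1  2  2
1  1  1  0  1
3  1  3  3  0
1  1  1  2  2
t=4: 1  0  2  0  1
2  0  2  0  3
3  2  1  2  2
1  1  2  1  1
3  2  1  0  1
1  1  2  3  2
t=5: 1  0  2  0  1
2  0  2  0  3
3  2  1  2  2
1  1  2  1  1
3  2  2  0  1
1  1  2  3  2
t=6: 1  0  2  0  1
2  0  2  0  3
3  2  1  2  2
1  1  2  1  1
3  2  3  0  1
1  1  2  3  2
t=7: 1  0  2  0  1
2  0  2  0  3
3  2  1  2  2
1  1  3  1  1
3  3  0  1  1
1  1  3  3  2
t=8: 1  0  2  0  1
2  0  2  0  3
3  2  1  2  2
1  1  3  1  1
3  3  1  1  1
1  1  3  3  2
t=9: 1  0  2  0  1
2  0  2  0  3
3  2  1  2  2
1  1  3  1  1
3  3  2  1  1
1  1  3  3  2
t=10: 1  0  2  0  1
2  0  2  0  3
3  2  1  2  2
1  1  3  1  1
3  3  3  1  1
1  1  3  3  2
t=11: 1  0  2  0  1
2  0  2  0  3
3  2  2  2  2
2  3  0  2  1
0  1  3  3  1
2  3  1  0  3
t=12: 1  0  2  0  1
2  0  2  0  3
3  2  2  2  2
2  3  1  3  1
0  2  1  0  2
2  3  2  1  3
t=13: 1  0  2  0  1
2  0  2  0  3
3  2  2  2  2
2  3  1  3  1
0  2  2  0  2
2  3  2  1  3
t=14: 1  0  2  0  1
2  0  2  0  3
3  2  2  2  2
2  3  1  3  1
0  2  3  0  2
2  3  2  1  3
t=15: 1  0  2  0  1
2  0  2  0  3
3  2  2  2  2
2  3  2  3  1
0  3  0  1  2
2  3  3  1  3
t=16: 1  0  2  0  1
2  0  2  0  3
3  2  2  2  2
2  3  2  3  1
0  3  1  1  2
2  3  3  1  3
t=17: 1  0  2  0  1
2  0  2  0  3
3  2  2  2  2
2  3  2  3  1
0  3  2  1  2
2  3  3  1  3

53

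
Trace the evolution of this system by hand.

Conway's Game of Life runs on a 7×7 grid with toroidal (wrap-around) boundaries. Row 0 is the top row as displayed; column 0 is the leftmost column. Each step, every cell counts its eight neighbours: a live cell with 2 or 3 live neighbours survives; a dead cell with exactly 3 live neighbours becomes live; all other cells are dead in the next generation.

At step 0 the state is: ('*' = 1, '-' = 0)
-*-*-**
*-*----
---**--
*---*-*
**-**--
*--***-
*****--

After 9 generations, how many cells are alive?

k=0  -*-*-**
*-*----
---**--
*---*-*
**-**--
*--***-
*****--
k=1  -----**
***--**
**-****
***---*
-**----
-----*-
-------
k=2  -*---*-
--**---
---**--
----*--
--*---*
-------
-----**
k=3  --*-***
--**---
--*-*--
----**-
-------
-----**
-----**
k=4  --*-*-*
-**----
--*-**-
---***-
----*-*
-----**
*------
k=5  *-**---
-**-*--
-**--*-
------*
---*--*
*----**
*------
k=6  *-**---
*---*--
****-*-
*-*--**
-------
*----*-
*------
k=7  *--*--*
*---*--
--**-*-
*-****-
**---*-
------*
*------
k=8  **----*
***-**-
--*--*-
*----*-
****-*-
-*----*
*------
k=9  --*--*-
--****-
*-**-*-
*--*-*-
--*-**-
------*
-------

17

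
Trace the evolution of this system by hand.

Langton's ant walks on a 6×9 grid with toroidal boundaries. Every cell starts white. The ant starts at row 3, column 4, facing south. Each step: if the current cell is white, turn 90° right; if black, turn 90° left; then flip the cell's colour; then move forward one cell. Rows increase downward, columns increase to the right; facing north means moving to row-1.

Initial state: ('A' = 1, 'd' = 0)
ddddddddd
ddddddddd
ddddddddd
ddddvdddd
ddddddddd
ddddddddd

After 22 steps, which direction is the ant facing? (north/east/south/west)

t=0: ddddddddd
ddddddddd
ddddddddd
ddddvdddd
ddddddddd
ddddddddd
t=1: ddddddddd
ddddddddd
ddddddddd
ddd<Adddd
ddddddddd
ddddddddd
t=2: ddddddddd
ddddddddd
ddd^ddddd
dddAAdddd
ddddddddd
ddddddddd
t=3: ddddddddd
ddddddddd
dddA>dddd
dddAAdddd
ddddddddd
ddddddddd
t=4: ddddddddd
ddddddddd
dddAAdddd
dddAvdddd
ddddddddd
ddddddddd
t=5: ddddddddd
ddddddddd
dddAAdddd
dddAd>ddd
ddddddddd
ddddddddd
t=6: ddddddddd
ddddddddd
dddAAdddd
dddAdAddd
dddddvddd
ddddddddd
t=7: ddddddddd
ddddddddd
dddAAdddd
dddAdAddd
dddd<Addd
ddddddddd
t=8: ddddddddd
ddddddddd
dddAAdddd
dddA^Addd
ddddAAddd
ddddddddd
t=9: ddddddddd
ddddddddd
dddAAdddd
dddAA>ddd
ddddAAddd
ddddddddd
t=10: ddddddddd
ddddddddd
dddAA^ddd
dddAAdddd
ddddAAddd
ddddddddd
t=11: ddddddddd
ddddddddd
dddAAA>dd
dddAAdddd
ddddAAddd
ddddddddd
t=12: ddddddddd
ddddddddd
dddAAAAdd
dddAAdvdd
ddddAAddd
ddddddddd
t=13: ddddddddd
ddddddddd
dddAAAAdd
dddAA<Add
ddddAAddd
ddddddddd
t=14: ddddddddd
ddddddddd
dddAA^Add
dddAAAAdd
ddddAAddd
ddddddddd
t=15: ddddddddd
ddddddddd
dddA<dAdd
dddAAAAdd
ddddAAddd
ddddddddd
t=16: ddddddddd
ddddddddd
dddAddAdd
dddAvAAdd
ddddAAddd
ddddddddd
t=17: ddddddddd
ddddddddd
dddAddAdd
dddAd>Add
ddddAAddd
ddddddddd
t=18: ddddddddd
ddddddddd
dddAd^Add
dddAddAdd
ddddAAddd
ddddddddd
t=19: ddddddddd
ddddddddd
dddAdA>dd
dddAddAdd
ddddAAddd
ddddddddd
t=20: ddddddddd
dddddd^dd
dddAdAddd
dddAddAdd
ddddAAddd
ddddddddd
t=21: ddddddddd
ddddddA>d
dddAdAddd
dddAddAdd
ddddAAddd
ddddddddd
t=22: ddddddddd
ddddddAAd
dddAdAdvd
dddAddAdd
ddddAAddd
ddddddddd

south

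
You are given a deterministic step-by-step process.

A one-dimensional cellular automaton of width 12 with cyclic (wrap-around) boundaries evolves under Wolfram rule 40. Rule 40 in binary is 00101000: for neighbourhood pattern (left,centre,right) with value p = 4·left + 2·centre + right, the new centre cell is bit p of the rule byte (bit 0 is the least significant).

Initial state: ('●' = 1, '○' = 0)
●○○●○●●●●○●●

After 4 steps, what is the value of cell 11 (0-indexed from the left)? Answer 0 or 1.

0

gen 0: ●○○●○●●●●○●●
gen 1: ○○○○●●○○○●●○
gen 2: ○○○○●○○○○●○○
gen 3: ○○○○○○○○○○○○
gen 4: ○○○○○○○○○○○○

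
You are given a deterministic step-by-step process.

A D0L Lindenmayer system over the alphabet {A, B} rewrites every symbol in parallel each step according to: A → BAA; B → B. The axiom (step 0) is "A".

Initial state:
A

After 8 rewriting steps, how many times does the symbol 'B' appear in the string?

255

[0] A
[1] BAA
[2] BBAABAA
[3] BBBAABAABBAABAA
[4] BBBBAABAABBAABAABBBAABAABBAABAA
[5] BBBBBAABAABBAABAABBBAABAABBAABAABBBBAABAABBAABAABBBAABAABBAABAA
[6] BBBBBBAABAABBAABAABBBAABAABBAABAABBBBAABAABBAABAABBBAABAAB…AABAABBAABAABBBAABAABBAABAABBBBAABAABBAABAABBBAABAABBAABAA  (len 127)
[7] BBBBBBBAABAABBAABAABBBAABAABBAABAABBBBAABAABBAABAABBBAABAA…AABAABBAABAABBBAABAABBAABAABBBBAABAABBAABAABBBAABAABBAABAA  (len 255)
[8] BBBBBBBBAABAABBAABAABBBAABAABBAABAABBBBAABAABBAABAABBBAABA…AABAABBAABAABBBAABAABBAABAABBBBAABAABBAABAABBBAABAABBAABAA  (len 511)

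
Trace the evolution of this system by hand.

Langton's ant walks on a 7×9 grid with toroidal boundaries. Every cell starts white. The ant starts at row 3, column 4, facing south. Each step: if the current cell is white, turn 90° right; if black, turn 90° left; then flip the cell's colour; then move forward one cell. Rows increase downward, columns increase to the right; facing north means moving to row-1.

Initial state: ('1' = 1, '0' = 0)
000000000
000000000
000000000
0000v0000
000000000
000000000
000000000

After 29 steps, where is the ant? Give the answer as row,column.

[0] 000000000
000000000
000000000
0000v0000
000000000
000000000
000000000
[1] 000000000
000000000
000000000
000<10000
000000000
000000000
000000000
[2] 000000000
000000000
000^00000
000110000
000000000
000000000
000000000
[3] 000000000
000000000
0001>0000
000110000
000000000
000000000
000000000
[4] 000000000
000000000
000110000
0001v0000
000000000
000000000
000000000
[5] 000000000
000000000
000110000
00010>000
000000000
000000000
000000000
[6] 000000000
000000000
000110000
000101000
00000v000
000000000
000000000
[7] 000000000
000000000
000110000
000101000
0000<1000
000000000
000000000
[8] 000000000
000000000
000110000
0001^1000
000011000
000000000
000000000
[9] 000000000
000000000
000110000
00011>000
000011000
000000000
000000000
[10] 000000000
000000000
00011^000
000110000
000011000
000000000
000000000
[11] 000000000
000000000
000111>00
000110000
000011000
000000000
000000000
[12] 000000000
000000000
000111100
000110v00
000011000
000000000
000000000
[13] 000000000
000000000
000111100
00011<100
000011000
000000000
000000000
[14] 000000000
000000000
00011^100
000111100
000011000
000000000
000000000
[15] 000000000
000000000
0001<0100
000111100
000011000
000000000
000000000
[16] 000000000
000000000
000100100
0001v1100
000011000
000000000
000000000
[17] 000000000
000000000
000100100
00010>100
000011000
000000000
000000000
[18] 000000000
000000000
00010^100
000100100
000011000
000000000
000000000
[19] 000000000
000000000
000101>00
000100100
000011000
000000000
000000000
[20] 000000000
000000^00
000101000
000100100
000011000
000000000
000000000
[21] 000000000
0000001>0
000101000
000100100
000011000
000000000
000000000
[22] 000000000
000000110
0001010v0
000100100
000011000
000000000
000000000
[23] 000000000
000000110
000101<10
000100100
000011000
000000000
000000000
[24] 000000000
000000^10
000101110
000100100
000011000
000000000
000000000
[25] 000000000
00000<010
000101110
000100100
000011000
000000000
000000000
[26] 00000^000
000001010
000101110
000100100
000011000
000000000
000000000
[27] 000001>00
000001010
000101110
000100100
000011000
000000000
000000000
[28] 000001100
000001v10
000101110
000100100
000011000
000000000
000000000
[29] 000001100
00000<110
000101110
000100100
000011000
000000000
000000000

1,5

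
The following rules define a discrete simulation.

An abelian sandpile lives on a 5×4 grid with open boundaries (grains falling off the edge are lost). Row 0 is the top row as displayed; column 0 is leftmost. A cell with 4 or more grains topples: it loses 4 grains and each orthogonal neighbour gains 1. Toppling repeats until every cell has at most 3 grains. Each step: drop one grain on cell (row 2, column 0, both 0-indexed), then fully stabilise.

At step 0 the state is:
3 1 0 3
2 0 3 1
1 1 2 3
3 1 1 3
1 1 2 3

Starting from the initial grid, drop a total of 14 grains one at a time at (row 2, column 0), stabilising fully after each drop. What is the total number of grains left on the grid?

41

step 0: 3 1 0 3
2 0 3 1
1 1 2 3
3 1 1 3
1 1 2 3
step 1: 3 1 0 3
2 0 3 1
2 1 2 3
3 1 1 3
1 1 2 3
step 2: 3 1 0 3
2 0 3 1
3 1 2 3
3 1 1 3
1 1 2 3
step 3: 3 1 0 3
3 0 3 1
1 2 2 3
0 2 1 3
2 1 2 3
step 4: 3 1 0 3
3 0 3 1
2 2 2 3
0 2 1 3
2 1 2 3
step 5: 3 1 0 3
3 0 3 1
3 2 2 3
0 2 1 3
2 1 2 3
step 6: 0 2 0 3
1 1 3 1
1 3 2 3
1 2 1 3
2 1 2 3
step 7: 0 2 0 3
1 1 3 1
2 3 2 3
1 2 1 3
2 1 2 3
step 8: 0 2 0 3
1 1 3 1
3 3 2 3
1 2 1 3
2 1 2 3
step 9: 0 2 0 3
2 2 3 1
1 0 3 3
2 3 1 3
2 1 2 3
step 10: 0 2 0 3
2 2 3 1
2 0 3 3
2 3 1 3
2 1 2 3
step 11: 0 2 0 3
2 2 3 1
3 0 3 3
2 3 1 3
2 1 2 3
step 12: 0 2 0 3
3 2 3 1
0 1 3 3
3 3 1 3
2 1 2 3
step 13: 0 2 0 3
3 2 3 1
1 1 3 3
3 3 1 3
2 1 2 3
step 14: 0 2 0 3
3 2 3 1
2 1 3 3
3 3 1 3
2 1 2 3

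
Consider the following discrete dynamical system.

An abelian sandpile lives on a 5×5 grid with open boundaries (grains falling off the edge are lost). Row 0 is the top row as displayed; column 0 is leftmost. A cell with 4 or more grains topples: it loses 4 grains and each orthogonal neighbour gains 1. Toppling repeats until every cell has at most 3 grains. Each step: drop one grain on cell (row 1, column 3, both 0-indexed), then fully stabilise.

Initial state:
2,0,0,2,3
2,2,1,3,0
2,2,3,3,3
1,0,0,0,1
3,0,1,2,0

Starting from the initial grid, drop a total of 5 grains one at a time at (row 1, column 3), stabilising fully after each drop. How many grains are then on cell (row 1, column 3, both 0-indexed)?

k=0  2,0,0,2,3
2,2,1,3,0
2,2,3,3,3
1,0,0,0,1
3,0,1,2,0
k=1  2,0,0,3,3
2,2,3,1,2
2,3,0,2,0
1,0,1,1,2
3,0,1,2,0
k=2  2,0,0,3,3
2,2,3,2,2
2,3,0,2,0
1,0,1,1,2
3,0,1,2,0
k=3  2,0,0,3,3
2,2,3,3,2
2,3,0,2,0
1,0,1,1,2
3,0,1,2,0
k=4  2,0,2,1,1
2,3,0,3,0
2,3,1,3,1
1,0,1,1,2
3,0,1,2,0
k=5  2,0,2,2,1
2,3,1,1,1
2,3,2,0,2
1,0,1,2,2
3,0,1,2,0

1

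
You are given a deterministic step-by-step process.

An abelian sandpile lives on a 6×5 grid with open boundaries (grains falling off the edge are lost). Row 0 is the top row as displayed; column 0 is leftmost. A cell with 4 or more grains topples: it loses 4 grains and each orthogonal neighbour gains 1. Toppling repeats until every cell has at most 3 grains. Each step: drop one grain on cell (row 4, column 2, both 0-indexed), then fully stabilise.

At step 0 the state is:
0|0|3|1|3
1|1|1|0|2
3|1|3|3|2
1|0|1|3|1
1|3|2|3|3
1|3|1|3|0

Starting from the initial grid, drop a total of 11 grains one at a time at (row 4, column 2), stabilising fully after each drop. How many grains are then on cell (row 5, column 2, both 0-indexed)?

gen 0: 0|0|3|1|3
1|1|1|0|2
3|1|3|3|2
1|0|1|3|1
1|3|2|3|3
1|3|1|3|0
gen 1: 0|0|3|1|3
1|1|1|0|2
3|1|3|3|2
1|0|1|3|1
1|3|3|3|3
1|3|1|3|0
gen 2: 0|0|3|1|3
1|1|2|1|2
3|2|1|1|3
1|2|1|3|3
2|2|1|0|1
2|1|1|2|2
gen 3: 0|0|3|1|3
1|1|2|1|2
3|2|1|1|3
1|2|1|3|3
2|2|2|0|1
2|1|1|2|2
gen 4: 0|0|3|1|3
1|1|2|1|2
3|2|1|1|3
1|2|1|3|3
2|2|3|0|1
2|1|1|2|2
gen 5: 0|0|3|1|3
1|1|2|1|2
3|2|1|1|3
1|2|2|3|3
2|3|0|1|1
2|1|2|2|2
gen 6: 0|0|3|1|3
1|1|2|1|2
3|2|1|1|3
1|2|2|3|3
2|3|1|1|1
2|1|2|2|2
gen 7: 0|0|3|1|3
1|1|2|1|2
3|2|1|1|3
1|2|2|3|3
2|3|2|1|1
2|1|2|2|2
gen 8: 0|0|3|1|3
1|1|2|1|2
3|2|1|1|3
1|2|2|3|3
2|3|3|1|1
2|1|2|2|2
gen 9: 0|0|3|1|3
1|1|2|1|2
3|2|1|1|3
1|3|3|3|3
3|0|1|2|1
2|2|3|2|2
gen 10: 0|0|3|1|3
1|1|2|1|2
3|2|1|1|3
1|3|3|3|3
3|0|2|2|1
2|2|3|2|2
gen 11: 0|0|3|1|3
1|1|2|1|2
3|2|1|1|3
1|3|3|3|3
3|0|3|2|1
2|2|3|2|2

3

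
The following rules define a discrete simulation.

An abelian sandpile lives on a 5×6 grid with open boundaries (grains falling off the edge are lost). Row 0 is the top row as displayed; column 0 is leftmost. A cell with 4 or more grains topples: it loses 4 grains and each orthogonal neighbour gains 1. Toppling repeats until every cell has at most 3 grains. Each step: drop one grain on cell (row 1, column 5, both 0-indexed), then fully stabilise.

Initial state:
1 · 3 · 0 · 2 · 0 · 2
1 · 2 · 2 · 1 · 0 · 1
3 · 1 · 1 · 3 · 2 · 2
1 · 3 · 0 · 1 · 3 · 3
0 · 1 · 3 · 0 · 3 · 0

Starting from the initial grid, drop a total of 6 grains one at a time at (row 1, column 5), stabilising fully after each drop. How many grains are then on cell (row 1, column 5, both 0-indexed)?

0) 1 · 3 · 0 · 2 · 0 · 2
1 · 2 · 2 · 1 · 0 · 1
3 · 1 · 1 · 3 · 2 · 2
1 · 3 · 0 · 1 · 3 · 3
0 · 1 · 3 · 0 · 3 · 0
1) 1 · 3 · 0 · 2 · 0 · 2
1 · 2 · 2 · 1 · 0 · 2
3 · 1 · 1 · 3 · 2 · 2
1 · 3 · 0 · 1 · 3 · 3
0 · 1 · 3 · 0 · 3 · 0
2) 1 · 3 · 0 · 2 · 0 · 2
1 · 2 · 2 · 1 · 0 · 3
3 · 1 · 1 · 3 · 2 · 2
1 · 3 · 0 · 1 · 3 · 3
0 · 1 · 3 · 0 · 3 · 0
3) 1 · 3 · 0 · 2 · 0 · 3
1 · 2 · 2 · 1 · 1 · 0
3 · 1 · 1 · 3 · 2 · 3
1 · 3 · 0 · 1 · 3 · 3
0 · 1 · 3 · 0 · 3 · 0
4) 1 · 3 · 0 · 2 · 0 · 3
1 · 2 · 2 · 1 · 1 · 1
3 · 1 · 1 · 3 · 2 · 3
1 · 3 · 0 · 1 · 3 · 3
0 · 1 · 3 · 0 · 3 · 0
5) 1 · 3 · 0 · 2 · 0 · 3
1 · 2 · 2 · 1 · 1 · 2
3 · 1 · 1 · 3 · 2 · 3
1 · 3 · 0 · 1 · 3 · 3
0 · 1 · 3 · 0 · 3 · 0
6) 1 · 3 · 0 · 2 · 0 · 3
1 · 2 · 2 · 1 · 1 · 3
3 · 1 · 1 · 3 · 2 · 3
1 · 3 · 0 · 1 · 3 · 3
0 · 1 · 3 · 0 · 3 · 0

3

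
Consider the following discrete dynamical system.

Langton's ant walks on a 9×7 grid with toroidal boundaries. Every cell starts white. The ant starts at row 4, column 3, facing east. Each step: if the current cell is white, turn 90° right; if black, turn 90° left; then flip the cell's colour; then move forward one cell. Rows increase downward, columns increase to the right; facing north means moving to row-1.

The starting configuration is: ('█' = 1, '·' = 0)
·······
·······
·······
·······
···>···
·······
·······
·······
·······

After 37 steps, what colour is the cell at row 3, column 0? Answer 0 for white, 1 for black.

0

0) ·······
·······
·······
·······
···>···
·······
·······
·······
·······
1) ·······
·······
·······
·······
···█···
···v···
·······
·······
·······
2) ·······
·······
·······
·······
···█···
··<█···
·······
·······
·······
3) ·······
·······
·······
·······
··^█···
··██···
·······
·······
·······
4) ·······
·······
·······
·······
··█>···
··██···
·······
·······
·······
5) ·······
·······
·······
···^···
··█····
··██···
·······
·······
·······
6) ·······
·······
·······
···█>··
··█····
··██···
·······
·······
·······
7) ·······
·······
·······
···██··
··█·v··
··██···
·······
·······
·······
8) ·······
·······
·······
···██··
··█<█··
··██···
·······
·······
·······
9) ·······
·······
·······
···^█··
··███··
··██···
·······
·······
·······
10) ·······
·······
·······
··<·█··
··███··
··██···
·······
·······
·······
11) ·······
·······
··^····
··█·█··
··███··
··██···
·······
·······
·······
12) ·······
·······
··█>···
··█·█··
··███··
··██···
·······
·······
·······
13) ·······
·······
··██···
··█v█··
··███··
··██···
·······
·······
·······
14) ·······
·······
··██···
··<██··
··███··
··██···
·······
·······
·······
15) ·······
·······
··██···
···██··
··v██··
··██···
·······
·······
·······
16) ·······
·······
··██···
···██··
···>█··
··██···
·······
·······
·······
17) ·······
·······
··██···
···^█··
····█··
··██···
·······
·······
·······
18) ·······
·······
··██···
··<·█··
····█··
··██···
·······
·······
·······
19) ·······
·······
··^█···
··█·█··
····█··
··██···
·······
·······
·······
20) ·······
·······
·<·█···
··█·█··
····█··
··██···
·······
·······
·······
21) ·······
·^·····
·█·█···
··█·█··
····█··
··██···
·······
·······
·······
22) ·······
·█>····
·█·█···
··█·█··
····█··
··██···
·······
·······
·······
23) ·······
·██····
·█v█···
··█·█··
····█··
··██···
·······
·······
·······
24) ·······
·██····
·<██···
··█·█··
····█··
··██···
·······
·······
·······
25) ·······
·██····
··██···
·v█·█··
····█··
··██···
·······
·······
·······
26) ·······
·██····
··██···
<██·█··
····█··
··██···
·······
·······
·······
27) ·······
·██····
^·██···
███·█··
····█··
··██···
·······
·······
·······
28) ·······
·██····
█>██···
███·█··
····█··
··██···
·······
·······
·······
29) ·······
·██····
████···
█v█·█··
····█··
··██···
·······
·······
·······
30) ·······
·██····
████···
█·>·█··
····█··
··██···
·······
·······
·······
31) ·······
·██····
██^█···
█···█··
····█··
··██···
·······
·······
·······
32) ·······
·██····
█<·█···
█···█··
····█··
··██···
·······
·······
·······
33) ·······
·██····
█··█···
█v··█··
····█··
··██···
·······
·······
·······
34) ·······
·██····
█··█···
<█··█··
····█··
··██···
·······
·······
·······
35) ·······
·██····
█··█···
·█··█··
v···█··
··██···
·······
·······
·······
36) ·······
·██····
█··█···
·█··█··
█···█·<
··██···
·······
·······
·······
37) ·······
·██····
█··█···
·█··█·^
█···█·█
··██···
·······
·······
·······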